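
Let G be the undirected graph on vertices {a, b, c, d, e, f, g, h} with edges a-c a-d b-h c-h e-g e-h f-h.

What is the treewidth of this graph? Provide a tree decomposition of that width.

Treewidth 1.
One such decomposition:
Bags: B1 = {c, h}  B2 = {a, c}  B3 = {a, d}  B4 = {b, h}  B5 = {e, h}  B6 = {f, h}  B7 = {e, g}
Tree: B1–B2, B2–B3, B1–B4, B1–B5, B5–B6, B5–B7

The largest bag has 2 vertices, giving width 1; this decomposition certifies tw(G) ≤ 1. Since G has at least one edge (e.g. h–c), it is not an edgeless graph, so tw(G) ≥ 1. Hence tw(G) = 1 exactly.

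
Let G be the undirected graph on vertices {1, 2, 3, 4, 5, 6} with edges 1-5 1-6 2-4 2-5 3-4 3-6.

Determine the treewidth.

2

A width-2 tree decomposition is:
Bags: B1 = {1, 2, 5}  B2 = {1, 2, 4}  B3 = {1, 3, 4}  B4 = {1, 3, 6}
Tree: B1–B2, B2–B3, B3–B4
Every bag has size at most 3, so the width is 3 − 1 = 2 and tw(G) ≤ 2. Since 1–5–2–4–3–6–1 is a cycle in G, G is not acyclic. Forests are exactly the graphs of treewidth ≤ 1, so tw(G) ≥ 2. The upper and lower bounds meet at 2, so that is the treewidth.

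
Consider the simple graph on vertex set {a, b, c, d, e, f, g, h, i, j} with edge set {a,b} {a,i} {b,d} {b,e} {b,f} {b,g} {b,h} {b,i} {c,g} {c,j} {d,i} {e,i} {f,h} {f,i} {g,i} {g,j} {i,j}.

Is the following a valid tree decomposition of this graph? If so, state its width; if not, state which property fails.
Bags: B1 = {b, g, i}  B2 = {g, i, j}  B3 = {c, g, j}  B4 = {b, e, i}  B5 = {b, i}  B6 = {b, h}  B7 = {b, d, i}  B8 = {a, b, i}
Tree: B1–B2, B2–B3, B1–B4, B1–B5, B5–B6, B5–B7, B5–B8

A tree decomposition must satisfy three properties: every vertex lies in some bag; for every edge, both endpoints lie together in some bag; and for every vertex, the bags containing it form a connected subtree. Here vertex f appears in no bag, so the decomposition is invalid.

No — vertex f appears in no bag.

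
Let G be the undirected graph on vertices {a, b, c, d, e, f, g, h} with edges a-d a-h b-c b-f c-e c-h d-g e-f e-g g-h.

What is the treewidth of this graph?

2

A width-2 tree decomposition is:
Bags: B1 = {a, d, g}  B2 = {a, g, h}  B3 = {e, g, h}  B4 = {c, e, h}  B5 = {c, e, f}  B6 = {b, c, f}
Tree: B1–B2, B2–B3, B3–B4, B4–B5, B5–B6
The largest bag has 3 vertices, giving width 2; this decomposition certifies tw(G) ≤ 2. Since d–a–h–g–d is a cycle in G, G is not acyclic. Forests are exactly the graphs of treewidth ≤ 1, so tw(G) ≥ 2. Hence tw(G) = 2 exactly.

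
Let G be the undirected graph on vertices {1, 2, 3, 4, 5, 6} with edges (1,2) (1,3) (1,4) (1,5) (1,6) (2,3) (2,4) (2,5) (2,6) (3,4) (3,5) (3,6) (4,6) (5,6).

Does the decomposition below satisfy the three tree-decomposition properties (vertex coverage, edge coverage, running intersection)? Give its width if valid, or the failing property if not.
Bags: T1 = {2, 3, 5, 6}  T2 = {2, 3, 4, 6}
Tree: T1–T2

No — vertex 1 appears in no bag.

A tree decomposition must satisfy three properties: every vertex lies in some bag; for every edge, both endpoints lie together in some bag; and for every vertex, the bags containing it form a connected subtree. Here vertex 1 appears in no bag, so the decomposition is invalid.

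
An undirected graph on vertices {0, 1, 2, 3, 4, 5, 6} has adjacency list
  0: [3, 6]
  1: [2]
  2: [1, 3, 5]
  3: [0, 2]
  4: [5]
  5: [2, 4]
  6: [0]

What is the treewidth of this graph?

A width-1 tree decomposition is:
Bags: B1 = {0, 3}  B2 = {2, 3}  B3 = {1, 2}  B4 = {2, 5}  B5 = {4, 5}  B6 = {0, 6}
Tree: B1–B2, B2–B3, B2–B4, B4–B5, B1–B6
Each bag holds 2 vertices, so the decomposition has width 1, which upper-bounds the treewidth. G has an edge, so its treewidth is at least 1. Therefore the treewidth is 1.

1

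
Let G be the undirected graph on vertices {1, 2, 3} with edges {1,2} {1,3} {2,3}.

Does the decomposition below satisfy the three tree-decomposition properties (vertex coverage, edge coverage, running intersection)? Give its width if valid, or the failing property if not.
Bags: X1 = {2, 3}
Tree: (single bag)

No — vertex 1 appears in no bag.

A tree decomposition must satisfy three properties: every vertex lies in some bag; for every edge, both endpoints lie together in some bag; and for every vertex, the bags containing it form a connected subtree. Here vertex 1 appears in no bag, so the decomposition is invalid.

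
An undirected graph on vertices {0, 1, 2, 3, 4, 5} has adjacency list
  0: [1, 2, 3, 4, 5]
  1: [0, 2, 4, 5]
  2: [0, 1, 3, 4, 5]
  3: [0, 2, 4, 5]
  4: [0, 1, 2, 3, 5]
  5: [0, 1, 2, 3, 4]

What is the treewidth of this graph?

4

A width-4 tree decomposition is:
Bags: B1 = {0, 2, 3, 4, 5}  B2 = {0, 1, 2, 4, 5}
Tree: B1–B2
Each bag holds 5 vertices, so the decomposition has width 4, which upper-bounds the treewidth. On the other hand G contains the 5-clique {0, 1, 2, 4, 5}. A clique must lie in a single bag of any decomposition, so no decomposition can have width below 4. Hence tw(G) = 4 exactly.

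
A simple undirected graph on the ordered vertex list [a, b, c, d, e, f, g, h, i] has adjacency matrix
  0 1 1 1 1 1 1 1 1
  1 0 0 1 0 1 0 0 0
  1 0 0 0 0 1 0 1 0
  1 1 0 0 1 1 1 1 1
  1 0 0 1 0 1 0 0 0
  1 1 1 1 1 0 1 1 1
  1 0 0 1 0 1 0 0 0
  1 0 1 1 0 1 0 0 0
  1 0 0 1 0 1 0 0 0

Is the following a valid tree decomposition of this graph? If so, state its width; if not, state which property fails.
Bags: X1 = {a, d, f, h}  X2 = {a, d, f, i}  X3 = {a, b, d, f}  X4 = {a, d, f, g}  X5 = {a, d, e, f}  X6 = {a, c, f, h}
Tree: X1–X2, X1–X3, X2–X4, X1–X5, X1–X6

Yes; width 3.

Every vertex of G appears in some bag (union = {a, b, c, d, e, f, g, h, i}); every edge is covered by a bag; and for each vertex v the set of bags containing v is connected in the bag tree. The decomposition is therefore valid. The largest bag has 4 vertices, so the width is 3.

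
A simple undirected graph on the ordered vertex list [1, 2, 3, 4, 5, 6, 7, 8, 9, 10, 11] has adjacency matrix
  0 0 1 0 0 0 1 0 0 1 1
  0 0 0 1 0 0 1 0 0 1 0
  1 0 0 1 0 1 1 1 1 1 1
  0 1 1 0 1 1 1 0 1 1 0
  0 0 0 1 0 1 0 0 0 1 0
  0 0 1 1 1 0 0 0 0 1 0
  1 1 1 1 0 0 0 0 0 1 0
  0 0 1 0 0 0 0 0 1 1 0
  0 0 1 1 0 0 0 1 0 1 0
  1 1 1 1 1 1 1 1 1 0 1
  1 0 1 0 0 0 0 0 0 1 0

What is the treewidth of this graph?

3

A width-3 tree decomposition is:
Bags: B1 = {3, 4, 6, 10}  B2 = {3, 4, 7, 10}  B3 = {3, 4, 9, 10}  B4 = {2, 4, 7, 10}  B5 = {1, 3, 7, 10}  B6 = {1, 3, 10, 11}  B7 = {3, 8, 9, 10}  B8 = {4, 5, 6, 10}
Tree: B1–B2, B1–B3, B2–B4, B2–B5, B5–B6, B3–B7, B1–B8
The largest bag has 4 vertices, giving width 3; this decomposition certifies tw(G) ≤ 3. On the other hand G contains the 4-clique {2, 4, 7, 10}. A clique must lie in a single bag of any decomposition, so no decomposition can have width below 3. Combining the bounds, tw(G) = 3.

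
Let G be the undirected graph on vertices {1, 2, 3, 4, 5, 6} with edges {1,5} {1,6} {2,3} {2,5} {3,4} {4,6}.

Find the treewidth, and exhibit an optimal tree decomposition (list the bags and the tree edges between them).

Every bag has size at most 3, so the width is 3 − 1 = 2 and tw(G) ≤ 2. Since 5–1–6–4–3–2–5 is a cycle in G, G is not acyclic. Forests are exactly the graphs of treewidth ≤ 1, so tw(G) ≥ 2. Hence tw(G) = 2 exactly.

Treewidth 2.
Bags: B1 = {1, 5, 6}  B2 = {4, 5, 6}  B3 = {3, 4, 5}  B4 = {2, 3, 5}
Tree: B1–B2, B2–B3, B3–B4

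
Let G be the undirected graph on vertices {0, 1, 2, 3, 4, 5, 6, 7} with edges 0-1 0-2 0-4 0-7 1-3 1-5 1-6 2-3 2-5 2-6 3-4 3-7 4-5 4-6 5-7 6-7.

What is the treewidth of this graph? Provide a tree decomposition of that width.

Each bag holds 5 vertices, so the decomposition has width 4, which upper-bounds the treewidth. For the lower bound: the 5 vertex sets {4,5}, {0,7}, {1,6}, {2}, {3} are disjoint, each induces a connected subgraph, and every pair is joined by at least one edge of G. Contracting each set to a single vertex therefore yields K_{5} as a minor, and since treewidth is minor-monotone, tw(G) ≥ tw(K_{5}) = 4. Hence tw(G) = 4 exactly.

Treewidth 4.
One such decomposition:
Bags: B1 = {1, 2, 4, 5, 7}  B2 = {0, 1, 2, 4, 7}  B3 = {1, 2, 4, 6, 7}  B4 = {1, 2, 3, 4, 7}
Tree: B1–B2, B2–B3, B3–B4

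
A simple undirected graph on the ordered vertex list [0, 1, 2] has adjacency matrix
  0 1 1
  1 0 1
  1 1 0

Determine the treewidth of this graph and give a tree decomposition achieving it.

Treewidth 2.
One optimal decomposition is:
Bags: B1 = {0, 1, 2}
Tree: (single bag)

A single bag containing all 3 vertices is trivially a valid decomposition of width 2. For the lower bound, the 3 vertices {0, 1, 2} are pairwise adjacent, and any tree decomposition puts a clique entirely inside one bag — forcing width ≥ 2. Combining the bounds, tw(G) = 2.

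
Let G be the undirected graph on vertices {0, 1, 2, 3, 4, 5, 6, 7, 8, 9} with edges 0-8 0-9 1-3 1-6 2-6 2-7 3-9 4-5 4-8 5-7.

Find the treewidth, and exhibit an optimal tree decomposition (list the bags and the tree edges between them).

Treewidth 2.
One optimal decomposition is:
Bags: B1 = {4, 5, 7}  B2 = {4, 7, 8}  B3 = {0, 7, 8}  B4 = {0, 7, 9}  B5 = {3, 7, 9}  B6 = {1, 3, 7}  B7 = {1, 6, 7}  B8 = {2, 6, 7}
Tree: B1–B2, B2–B3, B3–B4, B4–B5, B5–B6, B6–B7, B7–B8

The largest bag has 3 vertices, giving width 2; this decomposition certifies tw(G) ≤ 2. The edges 7–5–4–8–0–9–3–1–6–2–7 form a cycle, so G is not a tree and its treewidth is at least 2. Hence tw(G) = 2 exactly.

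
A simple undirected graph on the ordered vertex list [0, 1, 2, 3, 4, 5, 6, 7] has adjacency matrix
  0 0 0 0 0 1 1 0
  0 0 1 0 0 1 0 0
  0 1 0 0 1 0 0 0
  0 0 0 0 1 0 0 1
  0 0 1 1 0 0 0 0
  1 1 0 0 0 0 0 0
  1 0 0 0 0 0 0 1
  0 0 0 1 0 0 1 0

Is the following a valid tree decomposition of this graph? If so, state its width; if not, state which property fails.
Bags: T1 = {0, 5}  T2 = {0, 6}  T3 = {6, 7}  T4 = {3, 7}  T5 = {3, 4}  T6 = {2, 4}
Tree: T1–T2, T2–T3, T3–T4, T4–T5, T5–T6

A tree decomposition must satisfy three properties: every vertex lies in some bag; for every edge, both endpoints lie together in some bag; and for every vertex, the bags containing it form a connected subtree. Here vertex 1 appears in no bag, so the decomposition is invalid.

No — vertex 1 appears in no bag.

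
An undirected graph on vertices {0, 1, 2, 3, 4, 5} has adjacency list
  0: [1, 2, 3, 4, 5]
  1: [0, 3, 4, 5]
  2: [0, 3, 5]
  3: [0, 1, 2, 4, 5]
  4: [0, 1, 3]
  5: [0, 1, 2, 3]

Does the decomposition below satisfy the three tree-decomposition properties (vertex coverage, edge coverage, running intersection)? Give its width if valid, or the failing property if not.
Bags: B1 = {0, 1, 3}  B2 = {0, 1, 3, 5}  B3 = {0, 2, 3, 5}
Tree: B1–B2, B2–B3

No — vertex 4 appears in no bag.

A tree decomposition must satisfy three properties: every vertex lies in some bag; for every edge, both endpoints lie together in some bag; and for every vertex, the bags containing it form a connected subtree. Here vertex 4 appears in no bag, so the decomposition is invalid.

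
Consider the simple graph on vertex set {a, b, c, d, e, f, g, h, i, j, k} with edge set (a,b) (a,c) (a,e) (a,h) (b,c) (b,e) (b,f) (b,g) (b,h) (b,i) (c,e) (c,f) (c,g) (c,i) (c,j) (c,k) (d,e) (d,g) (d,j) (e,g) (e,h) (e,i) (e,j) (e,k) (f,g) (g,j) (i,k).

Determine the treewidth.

3

A width-3 tree decomposition is:
Bags: B1 = {c, e, g, j}  B2 = {d, e, g, j}  B3 = {b, c, e, g}  B4 = {a, b, c, e}  B5 = {b, c, f, g}  B6 = {b, c, e, i}  B7 = {a, b, e, h}  B8 = {c, e, i, k}
Tree: B1–B2, B1–B3, B3–B4, B3–B5, B4–B6, B4–B7, B6–B8
Every bag has size at most 4, so the width is 4 − 1 = 3 and tw(G) ≤ 3. On the other hand G contains the 4-clique {d, e, g, j}. A clique must lie in a single bag of any decomposition, so no decomposition can have width below 3. Hence tw(G) = 3 exactly.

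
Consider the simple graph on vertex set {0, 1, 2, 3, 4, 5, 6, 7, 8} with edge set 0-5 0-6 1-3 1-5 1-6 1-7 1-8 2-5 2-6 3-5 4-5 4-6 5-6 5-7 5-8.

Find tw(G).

A width-2 tree decomposition is:
Bags: B1 = {1, 5, 6}  B2 = {1, 5, 8}  B3 = {1, 5, 7}  B4 = {0, 5, 6}  B5 = {1, 3, 5}  B6 = {4, 5, 6}  B7 = {2, 5, 6}
Tree: B1–B2, B1–B3, B1–B4, B2–B5, B1–B6, B6–B7
Every bag has size at most 3, so the width is 3 − 1 = 2 and tw(G) ≤ 2. For the lower bound, the 3 vertices {0, 5, 6} are pairwise adjacent, and any tree decomposition puts a clique entirely inside one bag — forcing width ≥ 2. The upper and lower bounds meet at 2, so that is the treewidth.

2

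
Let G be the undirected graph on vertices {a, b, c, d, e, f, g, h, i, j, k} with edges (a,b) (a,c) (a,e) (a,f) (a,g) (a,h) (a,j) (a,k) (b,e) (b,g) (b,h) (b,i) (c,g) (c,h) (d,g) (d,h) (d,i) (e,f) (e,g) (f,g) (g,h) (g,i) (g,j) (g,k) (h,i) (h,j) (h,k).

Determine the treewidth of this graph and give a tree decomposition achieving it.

The largest bag has 4 vertices, giving width 3; this decomposition certifies tw(G) ≤ 3. On the other hand G contains the 4-clique {a, e, f, g}. A clique must lie in a single bag of any decomposition, so no decomposition can have width below 3. Combining the bounds, tw(G) = 3.

Treewidth 3.
Bags: B1 = {a, b, e, g}  B2 = {a, e, f, g}  B3 = {a, b, g, h}  B4 = {b, g, h, i}  B5 = {a, g, h, j}  B6 = {d, g, h, i}  B7 = {a, g, h, k}  B8 = {a, c, g, h}
Tree: B1–B2, B1–B3, B3–B4, B3–B5, B4–B6, B3–B7, B5–B8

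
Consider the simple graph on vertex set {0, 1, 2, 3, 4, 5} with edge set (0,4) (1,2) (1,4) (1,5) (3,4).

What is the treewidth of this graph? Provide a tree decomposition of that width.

Every bag has size at most 2, so the width is 2 − 1 = 1 and tw(G) ≤ 1. Any graph with an edge has treewidth ≥ 1, and G has the edge 0–4. The upper and lower bounds meet at 1, so that is the treewidth.

Treewidth 1.
Bags: B1 = {0, 4}  B2 = {1, 4}  B3 = {1, 2}  B4 = {3, 4}  B5 = {1, 5}
Tree: B1–B2, B2–B3, B1–B4, B2–B5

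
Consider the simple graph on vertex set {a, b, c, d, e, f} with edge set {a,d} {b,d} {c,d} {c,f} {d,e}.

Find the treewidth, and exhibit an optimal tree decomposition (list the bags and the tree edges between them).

Treewidth 1.
One such decomposition:
Bags: B1 = {b, d}  B2 = {c, d}  B3 = {c, f}  B4 = {a, d}  B5 = {d, e}
Tree: B1–B2, B2–B3, B1–B4, B1–B5

The largest bag has 2 vertices, giving width 1; this decomposition certifies tw(G) ≤ 1. G has an edge, so its treewidth is at least 1. Hence tw(G) = 1 exactly.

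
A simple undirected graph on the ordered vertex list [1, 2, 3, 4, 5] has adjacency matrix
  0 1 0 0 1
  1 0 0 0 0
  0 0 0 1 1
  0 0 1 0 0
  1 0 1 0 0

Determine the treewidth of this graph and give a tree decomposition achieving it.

The largest bag has 2 vertices, giving width 1; this decomposition certifies tw(G) ≤ 1. Since G has at least one edge (e.g. 4–3), it is not an edgeless graph, so tw(G) ≥ 1. Therefore the treewidth is 1.

Treewidth 1.
One such decomposition:
Bags: B1 = {3, 4}  B2 = {3, 5}  B3 = {1, 5}  B4 = {1, 2}
Tree: B1–B2, B2–B3, B3–B4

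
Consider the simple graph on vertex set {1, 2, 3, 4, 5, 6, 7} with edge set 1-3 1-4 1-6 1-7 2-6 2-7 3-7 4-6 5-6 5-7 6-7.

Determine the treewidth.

A width-2 tree decomposition is:
Bags: B1 = {1, 3, 7}  B2 = {1, 6, 7}  B3 = {2, 6, 7}  B4 = {1, 4, 6}  B5 = {5, 6, 7}
Tree: B1–B2, B2–B3, B2–B4, B3–B5
Each bag holds 3 vertices, so the decomposition has width 2, which upper-bounds the treewidth. For the lower bound, the 3 vertices {1, 3, 7} are pairwise adjacent, and any tree decomposition puts a clique entirely inside one bag — forcing width ≥ 2. Hence tw(G) = 2 exactly.

2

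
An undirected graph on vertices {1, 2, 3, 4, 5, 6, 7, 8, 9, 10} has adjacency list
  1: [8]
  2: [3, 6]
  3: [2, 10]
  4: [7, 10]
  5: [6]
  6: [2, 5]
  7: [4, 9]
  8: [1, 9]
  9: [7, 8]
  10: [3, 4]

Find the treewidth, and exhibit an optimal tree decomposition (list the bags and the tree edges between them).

Every bag has size at most 2, so the width is 2 − 1 = 1 and tw(G) ≤ 1. G has an edge, so its treewidth is at least 1. Therefore the treewidth is 1.

Treewidth 1.
One such decomposition:
Bags: B1 = {1, 8}  B2 = {8, 9}  B3 = {7, 9}  B4 = {4, 7}  B5 = {4, 10}  B6 = {3, 10}  B7 = {2, 3}  B8 = {2, 6}  B9 = {5, 6}
Tree: B1–B2, B2–B3, B3–B4, B4–B5, B5–B6, B6–B7, B7–B8, B8–B9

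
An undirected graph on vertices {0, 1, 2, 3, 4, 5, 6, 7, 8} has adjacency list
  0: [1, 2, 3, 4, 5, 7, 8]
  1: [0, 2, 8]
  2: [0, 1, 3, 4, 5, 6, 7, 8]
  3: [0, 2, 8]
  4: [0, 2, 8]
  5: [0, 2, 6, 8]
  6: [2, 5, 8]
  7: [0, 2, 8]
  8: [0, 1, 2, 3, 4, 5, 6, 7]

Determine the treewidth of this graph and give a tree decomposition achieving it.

Every bag has size at most 4, so the width is 4 − 1 = 3 and tw(G) ≤ 3. Conversely, {0, 1, 2, 8} is a clique of size 4, and the vertices of any clique must share a bag in every tree decomposition; so some bag has ≥ 4 vertices and tw(G) ≥ 3. Combining the bounds, tw(G) = 3.

Treewidth 3.
One optimal decomposition is:
Bags: B1 = {0, 2, 3, 8}  B2 = {0, 2, 5, 8}  B3 = {0, 1, 2, 8}  B4 = {0, 2, 4, 8}  B5 = {0, 2, 7, 8}  B6 = {2, 5, 6, 8}
Tree: B1–B2, B1–B3, B2–B4, B4–B5, B2–B6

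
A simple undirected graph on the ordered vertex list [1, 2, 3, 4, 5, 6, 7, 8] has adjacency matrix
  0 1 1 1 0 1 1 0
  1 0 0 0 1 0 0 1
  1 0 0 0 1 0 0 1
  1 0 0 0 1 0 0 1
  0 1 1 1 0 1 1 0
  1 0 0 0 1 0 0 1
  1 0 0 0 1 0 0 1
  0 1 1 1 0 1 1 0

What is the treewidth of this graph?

A width-3 tree decomposition is:
Bags: B1 = {1, 5, 6, 8}  B2 = {1, 3, 5, 8}  B3 = {1, 5, 7, 8}  B4 = {1, 2, 5, 8}  B5 = {1, 4, 5, 8}
Tree: B1–B2, B2–B3, B3–B4, B4–B5
The largest bag has 4 vertices, giving width 3; this decomposition certifies tw(G) ≤ 3. For the lower bound: the 4 vertex sets {5,6}, {1,3}, {8}, {7} are disjoint, each induces a connected subgraph, and every pair is joined by at least one edge of G. Contracting each set to a single vertex therefore yields K_{4} as a minor, and since treewidth is minor-monotone, tw(G) ≥ tw(K_{4}) = 3. Therefore the treewidth is 3.

3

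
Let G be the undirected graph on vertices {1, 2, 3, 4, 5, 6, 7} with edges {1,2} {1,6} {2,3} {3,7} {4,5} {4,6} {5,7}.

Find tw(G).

A width-2 tree decomposition is:
Bags: B1 = {3, 5, 7}  B2 = {3, 4, 5}  B3 = {3, 4, 6}  B4 = {1, 3, 6}  B5 = {1, 2, 3}
Tree: B1–B2, B2–B3, B3–B4, B4–B5
Each bag holds 3 vertices, so the decomposition has width 2, which upper-bounds the treewidth. The edges 3–7–5–4–6–1–2–3 form a cycle, so G is not a tree and its treewidth is at least 2. The upper and lower bounds meet at 2, so that is the treewidth.

2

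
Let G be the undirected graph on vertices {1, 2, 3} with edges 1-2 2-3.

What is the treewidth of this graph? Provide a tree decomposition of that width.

The largest bag has 2 vertices, giving width 1; this decomposition certifies tw(G) ≤ 1. Any graph with an edge has treewidth ≥ 1, and G has the edge 2–1. Hence tw(G) = 1 exactly.

Treewidth 1.
One optimal decomposition is:
Bags: B1 = {1, 2}  B2 = {2, 3}
Tree: B1–B2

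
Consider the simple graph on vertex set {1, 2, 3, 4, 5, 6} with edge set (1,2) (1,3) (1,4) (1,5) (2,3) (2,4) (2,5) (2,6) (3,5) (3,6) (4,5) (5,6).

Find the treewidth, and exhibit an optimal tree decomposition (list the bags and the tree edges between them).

Treewidth 3.
Bags: B1 = {2, 3, 5, 6}  B2 = {1, 2, 3, 5}  B3 = {1, 2, 4, 5}
Tree: B1–B2, B2–B3

Every bag has size at most 4, so the width is 4 − 1 = 3 and tw(G) ≤ 3. On the other hand G contains the 4-clique {1, 2, 3, 5}. A clique must lie in a single bag of any decomposition, so no decomposition can have width below 3. Combining the bounds, tw(G) = 3.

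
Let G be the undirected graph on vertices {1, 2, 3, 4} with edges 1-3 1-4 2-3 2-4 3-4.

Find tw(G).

A width-2 tree decomposition is:
Bags: B1 = {1, 3, 4}  B2 = {2, 3, 4}
Tree: B1–B2
Every bag has size at most 3, so the width is 3 − 1 = 2 and tw(G) ≤ 2. Conversely, {1, 3, 4} is a clique of size 3, and the vertices of any clique must share a bag in every tree decomposition; so some bag has ≥ 3 vertices and tw(G) ≥ 2. The upper and lower bounds meet at 2, so that is the treewidth.

2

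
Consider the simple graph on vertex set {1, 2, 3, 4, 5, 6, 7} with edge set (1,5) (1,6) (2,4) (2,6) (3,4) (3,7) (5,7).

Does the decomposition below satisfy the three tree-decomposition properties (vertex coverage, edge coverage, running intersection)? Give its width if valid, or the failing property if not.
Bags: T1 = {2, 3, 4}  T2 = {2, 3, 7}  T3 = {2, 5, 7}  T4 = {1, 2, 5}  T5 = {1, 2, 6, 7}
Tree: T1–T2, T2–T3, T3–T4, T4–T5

No — bags containing vertex 7 are not connected in the tree.

A tree decomposition must satisfy three properties: every vertex lies in some bag; for every edge, both endpoints lie together in some bag; and for every vertex, the bags containing it form a connected subtree. Here bags containing vertex 7 are not connected in the tree, so the decomposition is invalid.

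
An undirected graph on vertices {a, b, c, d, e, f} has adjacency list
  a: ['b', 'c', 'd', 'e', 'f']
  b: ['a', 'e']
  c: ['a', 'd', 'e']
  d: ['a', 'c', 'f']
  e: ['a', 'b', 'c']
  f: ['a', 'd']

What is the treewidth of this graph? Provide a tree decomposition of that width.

Each bag holds 3 vertices, so the decomposition has width 2, which upper-bounds the treewidth. Conversely, {a, c, d} is a clique of size 3, and the vertices of any clique must share a bag in every tree decomposition; so some bag has ≥ 3 vertices and tw(G) ≥ 2. Therefore the treewidth is 2.

Treewidth 2.
Bags: B1 = {a, c, e}  B2 = {a, b, e}  B3 = {a, c, d}  B4 = {a, d, f}
Tree: B1–B2, B1–B3, B3–B4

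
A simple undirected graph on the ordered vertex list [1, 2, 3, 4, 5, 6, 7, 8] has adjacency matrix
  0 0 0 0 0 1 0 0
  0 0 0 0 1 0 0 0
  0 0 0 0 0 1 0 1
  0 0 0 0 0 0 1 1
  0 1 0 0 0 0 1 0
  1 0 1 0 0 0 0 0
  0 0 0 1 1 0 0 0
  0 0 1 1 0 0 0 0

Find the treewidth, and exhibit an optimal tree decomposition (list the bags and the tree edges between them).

Treewidth 1.
One optimal decomposition is:
Bags: B1 = {2, 5}  B2 = {5, 7}  B3 = {4, 7}  B4 = {4, 8}  B5 = {3, 8}  B6 = {3, 6}  B7 = {1, 6}
Tree: B1–B2, B2–B3, B3–B4, B4–B5, B5–B6, B6–B7

Each bag holds 2 vertices, so the decomposition has width 1, which upper-bounds the treewidth. Any graph with an edge has treewidth ≥ 1, and G has the edge 2–5. The upper and lower bounds meet at 1, so that is the treewidth.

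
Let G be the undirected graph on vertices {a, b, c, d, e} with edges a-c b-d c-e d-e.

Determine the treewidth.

A width-1 tree decomposition is:
Bags: B1 = {b, d}  B2 = {d, e}  B3 = {c, e}  B4 = {a, c}
Tree: B1–B2, B2–B3, B3–B4
Each bag holds 2 vertices, so the decomposition has width 1, which upper-bounds the treewidth. Since G has at least one edge (e.g. b–d), it is not an edgeless graph, so tw(G) ≥ 1. Therefore the treewidth is 1.

1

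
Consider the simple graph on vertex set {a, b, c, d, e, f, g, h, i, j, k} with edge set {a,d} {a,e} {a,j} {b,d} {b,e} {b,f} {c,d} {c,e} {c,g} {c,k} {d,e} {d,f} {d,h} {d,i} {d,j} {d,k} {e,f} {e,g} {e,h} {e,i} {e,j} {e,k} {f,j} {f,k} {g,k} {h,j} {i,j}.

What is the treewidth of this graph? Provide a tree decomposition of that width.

Each bag holds 4 vertices, so the decomposition has width 3, which upper-bounds the treewidth. Conversely, {d, e, h, j} is a clique of size 4, and the vertices of any clique must share a bag in every tree decomposition; so some bag has ≥ 4 vertices and tw(G) ≥ 3. Hence tw(G) = 3 exactly.

Treewidth 3.
One such decomposition:
Bags: B1 = {d, e, f, j}  B2 = {d, e, f, k}  B3 = {b, d, e, f}  B4 = {c, d, e, k}  B5 = {c, e, g, k}  B6 = {a, d, e, j}  B7 = {d, e, h, j}  B8 = {d, e, i, j}
Tree: B1–B2, B1–B3, B2–B4, B4–B5, B1–B6, B6–B7, B7–B8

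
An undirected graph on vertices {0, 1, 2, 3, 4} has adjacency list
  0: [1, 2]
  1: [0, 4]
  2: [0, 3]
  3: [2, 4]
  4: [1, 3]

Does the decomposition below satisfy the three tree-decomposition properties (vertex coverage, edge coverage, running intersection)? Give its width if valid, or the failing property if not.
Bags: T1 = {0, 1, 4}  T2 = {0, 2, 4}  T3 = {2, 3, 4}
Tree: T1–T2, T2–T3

Checking the three conditions: (i) the bags cover all of {0, 1, 2, 3, 4}; (ii) for each edge, some bag contains both endpoints; (iii) the bags containing any fixed vertex form a subtree. All hold, so the decomposition is valid with width 3 − 1 = 2.

Yes; width 2.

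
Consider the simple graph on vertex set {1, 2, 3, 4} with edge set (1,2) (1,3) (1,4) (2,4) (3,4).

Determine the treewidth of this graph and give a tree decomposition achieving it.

The largest bag has 3 vertices, giving width 2; this decomposition certifies tw(G) ≤ 2. On the other hand G contains the 3-clique {1, 2, 4}. A clique must lie in a single bag of any decomposition, so no decomposition can have width below 2. The upper and lower bounds meet at 2, so that is the treewidth.

Treewidth 2.
Bags: B1 = {1, 2, 4}  B2 = {1, 3, 4}
Tree: B1–B2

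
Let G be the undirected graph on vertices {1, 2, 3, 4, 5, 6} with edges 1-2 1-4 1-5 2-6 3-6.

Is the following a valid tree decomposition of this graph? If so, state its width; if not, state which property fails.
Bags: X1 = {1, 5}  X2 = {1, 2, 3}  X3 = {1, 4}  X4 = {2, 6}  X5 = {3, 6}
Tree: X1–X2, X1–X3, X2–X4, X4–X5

A tree decomposition must satisfy three properties: every vertex lies in some bag; for every edge, both endpoints lie together in some bag; and for every vertex, the bags containing it form a connected subtree. Here bags containing vertex 3 are not connected in the tree, so the decomposition is invalid.

No — bags containing vertex 3 are not connected in the tree.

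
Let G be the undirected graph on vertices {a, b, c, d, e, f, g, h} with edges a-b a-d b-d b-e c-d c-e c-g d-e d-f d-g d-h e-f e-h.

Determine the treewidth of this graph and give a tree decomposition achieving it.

Each bag holds 3 vertices, so the decomposition has width 2, which upper-bounds the treewidth. Conversely, {c, d, g} is a clique of size 3, and the vertices of any clique must share a bag in every tree decomposition; so some bag has ≥ 3 vertices and tw(G) ≥ 2. The upper and lower bounds meet at 2, so that is the treewidth.

Treewidth 2.
One such decomposition:
Bags: B1 = {b, d, e}  B2 = {c, d, e}  B3 = {c, d, g}  B4 = {d, e, f}  B5 = {d, e, h}  B6 = {a, b, d}
Tree: B1–B2, B2–B3, B1–B4, B4–B5, B1–B6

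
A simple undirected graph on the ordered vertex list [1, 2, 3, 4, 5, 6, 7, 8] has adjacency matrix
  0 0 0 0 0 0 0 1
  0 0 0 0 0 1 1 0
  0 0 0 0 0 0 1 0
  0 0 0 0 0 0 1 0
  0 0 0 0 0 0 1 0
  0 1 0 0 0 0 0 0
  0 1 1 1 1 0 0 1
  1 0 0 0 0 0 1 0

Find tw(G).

1

A width-1 tree decomposition is:
Bags: B1 = {7, 8}  B2 = {2, 7}  B3 = {4, 7}  B4 = {5, 7}  B5 = {2, 6}  B6 = {1, 8}  B7 = {3, 7}
Tree: B1–B2, B1–B3, B3–B4, B2–B5, B1–B6, B3–B7
Each bag holds 2 vertices, so the decomposition has width 1, which upper-bounds the treewidth. Any graph with an edge has treewidth ≥ 1, and G has the edge 8–7. Hence tw(G) = 1 exactly.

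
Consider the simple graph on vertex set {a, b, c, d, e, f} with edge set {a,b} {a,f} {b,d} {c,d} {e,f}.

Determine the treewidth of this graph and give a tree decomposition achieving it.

Treewidth 1.
Bags: B1 = {c, d}  B2 = {b, d}  B3 = {a, b}  B4 = {a, f}  B5 = {e, f}
Tree: B1–B2, B2–B3, B3–B4, B4–B5

Every bag has size at most 2, so the width is 2 − 1 = 1 and tw(G) ≤ 1. Since G has at least one edge (e.g. c–d), it is not an edgeless graph, so tw(G) ≥ 1. The upper and lower bounds meet at 1, so that is the treewidth.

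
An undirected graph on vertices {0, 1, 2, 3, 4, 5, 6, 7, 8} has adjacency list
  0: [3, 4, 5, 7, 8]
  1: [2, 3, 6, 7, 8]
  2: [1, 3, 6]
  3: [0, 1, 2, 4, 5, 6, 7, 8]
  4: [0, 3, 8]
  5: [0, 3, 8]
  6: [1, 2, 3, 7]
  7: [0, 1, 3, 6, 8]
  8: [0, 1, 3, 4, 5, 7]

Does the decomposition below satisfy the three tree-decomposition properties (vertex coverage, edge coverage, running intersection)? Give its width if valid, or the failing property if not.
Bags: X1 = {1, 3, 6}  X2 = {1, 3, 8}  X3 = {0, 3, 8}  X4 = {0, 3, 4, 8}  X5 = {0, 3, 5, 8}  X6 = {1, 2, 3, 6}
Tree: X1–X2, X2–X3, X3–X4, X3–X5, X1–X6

No — vertex 7 appears in no bag.

A tree decomposition must satisfy three properties: every vertex lies in some bag; for every edge, both endpoints lie together in some bag; and for every vertex, the bags containing it form a connected subtree. Here vertex 7 appears in no bag, so the decomposition is invalid.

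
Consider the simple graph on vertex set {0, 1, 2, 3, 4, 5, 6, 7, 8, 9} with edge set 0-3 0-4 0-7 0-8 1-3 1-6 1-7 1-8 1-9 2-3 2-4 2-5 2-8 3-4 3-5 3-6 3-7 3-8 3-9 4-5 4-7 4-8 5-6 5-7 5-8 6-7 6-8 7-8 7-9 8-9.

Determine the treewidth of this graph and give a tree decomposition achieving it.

Treewidth 4.
One such decomposition:
Bags: B1 = {3, 5, 6, 7, 8}  B2 = {3, 4, 5, 7, 8}  B3 = {2, 3, 4, 5, 8}  B4 = {1, 3, 6, 7, 8}  B5 = {1, 3, 7, 8, 9}  B6 = {0, 3, 4, 7, 8}
Tree: B1–B2, B2–B3, B1–B4, B4–B5, B2–B6

The largest bag has 5 vertices, giving width 4; this decomposition certifies tw(G) ≤ 4. For the lower bound, the 5 vertices {2, 3, 4, 5, 8} are pairwise adjacent, and any tree decomposition puts a clique entirely inside one bag — forcing width ≥ 4. Hence tw(G) = 4 exactly.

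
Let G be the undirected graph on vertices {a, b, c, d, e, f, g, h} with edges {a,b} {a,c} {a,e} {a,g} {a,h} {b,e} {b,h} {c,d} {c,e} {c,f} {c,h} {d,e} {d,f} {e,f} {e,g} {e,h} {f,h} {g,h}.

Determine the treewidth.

3

A width-3 tree decomposition is:
Bags: B1 = {a, c, e, h}  B2 = {c, e, f, h}  B3 = {a, b, e, h}  B4 = {c, d, e, f}  B5 = {a, e, g, h}
Tree: B1–B2, B1–B3, B2–B4, B1–B5
The largest bag has 4 vertices, giving width 3; this decomposition certifies tw(G) ≤ 3. Conversely, {c, d, e, f} is a clique of size 4, and the vertices of any clique must share a bag in every tree decomposition; so some bag has ≥ 4 vertices and tw(G) ≥ 3. Hence tw(G) = 3 exactly.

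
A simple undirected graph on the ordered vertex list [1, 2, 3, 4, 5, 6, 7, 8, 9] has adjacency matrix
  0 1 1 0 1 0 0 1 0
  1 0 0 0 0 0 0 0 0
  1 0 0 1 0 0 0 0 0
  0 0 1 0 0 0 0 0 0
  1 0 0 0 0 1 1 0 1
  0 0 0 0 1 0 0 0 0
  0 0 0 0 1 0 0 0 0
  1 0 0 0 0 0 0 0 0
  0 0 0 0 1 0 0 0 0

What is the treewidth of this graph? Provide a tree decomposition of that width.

Every bag has size at most 2, so the width is 2 − 1 = 1 and tw(G) ≤ 1. G has an edge, so its treewidth is at least 1. The upper and lower bounds meet at 1, so that is the treewidth.

Treewidth 1.
One such decomposition:
Bags: B1 = {1, 5}  B2 = {1, 3}  B3 = {5, 6}  B4 = {3, 4}  B5 = {5, 9}  B6 = {5, 7}  B7 = {1, 8}  B8 = {1, 2}
Tree: B1–B2, B1–B3, B2–B4, B3–B5, B1–B6, B2–B7, B2–B8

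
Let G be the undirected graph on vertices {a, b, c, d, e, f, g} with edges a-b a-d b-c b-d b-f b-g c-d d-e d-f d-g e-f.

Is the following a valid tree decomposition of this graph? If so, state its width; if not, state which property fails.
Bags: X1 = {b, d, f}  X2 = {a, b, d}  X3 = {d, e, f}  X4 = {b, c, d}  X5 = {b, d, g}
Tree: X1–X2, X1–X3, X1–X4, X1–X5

Yes; width 2.

Every vertex of G appears in some bag (union = {a, b, c, d, e, f, g}); every edge is covered by a bag; and for each vertex v the set of bags containing v is connected in the bag tree. The decomposition is therefore valid. The largest bag has 3 vertices, so the width is 2.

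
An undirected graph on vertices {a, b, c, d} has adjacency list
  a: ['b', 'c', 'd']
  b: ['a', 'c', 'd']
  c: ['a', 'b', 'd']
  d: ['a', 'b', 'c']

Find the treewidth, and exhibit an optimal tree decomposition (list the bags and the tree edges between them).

A single bag containing all 4 vertices is trivially a valid decomposition of width 3. On the other hand G contains the 4-clique {a, b, c, d}. A clique must lie in a single bag of any decomposition, so no decomposition can have width below 3. Therefore the treewidth is 3.

Treewidth 3.
One optimal decomposition is:
Bags: B1 = {a, b, c, d}
Tree: (single bag)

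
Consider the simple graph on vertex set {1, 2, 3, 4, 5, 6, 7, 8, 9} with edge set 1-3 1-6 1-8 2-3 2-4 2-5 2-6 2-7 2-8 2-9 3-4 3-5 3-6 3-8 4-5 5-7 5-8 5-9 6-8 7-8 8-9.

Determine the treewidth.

3

A width-3 tree decomposition is:
Bags: B1 = {2, 3, 5, 8}  B2 = {2, 5, 7, 8}  B3 = {2, 3, 4, 5}  B4 = {2, 5, 8, 9}  B5 = {2, 3, 6, 8}  B6 = {1, 3, 6, 8}
Tree: B1–B2, B1–B3, B2–B4, B1–B5, B5–B6
Every bag has size at most 4, so the width is 4 − 1 = 3 and tw(G) ≤ 3. On the other hand G contains the 4-clique {1, 3, 6, 8}. A clique must lie in a single bag of any decomposition, so no decomposition can have width below 3. The upper and lower bounds meet at 3, so that is the treewidth.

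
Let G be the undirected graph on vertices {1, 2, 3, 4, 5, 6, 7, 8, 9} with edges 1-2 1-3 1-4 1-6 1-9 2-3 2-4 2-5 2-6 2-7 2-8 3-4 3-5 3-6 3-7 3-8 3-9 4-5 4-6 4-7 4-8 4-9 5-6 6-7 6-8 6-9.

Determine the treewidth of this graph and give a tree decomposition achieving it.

Every bag has size at most 5, so the width is 5 − 1 = 4 and tw(G) ≤ 4. For the lower bound, the 5 vertices {1, 3, 4, 6, 9} are pairwise adjacent, and any tree decomposition puts a clique entirely inside one bag — forcing width ≥ 4. Hence tw(G) = 4 exactly.

Treewidth 4.
One optimal decomposition is:
Bags: B1 = {1, 3, 4, 6, 9}  B2 = {1, 2, 3, 4, 6}  B3 = {2, 3, 4, 5, 6}  B4 = {2, 3, 4, 6, 8}  B5 = {2, 3, 4, 6, 7}
Tree: B1–B2, B2–B3, B2–B4, B4–B5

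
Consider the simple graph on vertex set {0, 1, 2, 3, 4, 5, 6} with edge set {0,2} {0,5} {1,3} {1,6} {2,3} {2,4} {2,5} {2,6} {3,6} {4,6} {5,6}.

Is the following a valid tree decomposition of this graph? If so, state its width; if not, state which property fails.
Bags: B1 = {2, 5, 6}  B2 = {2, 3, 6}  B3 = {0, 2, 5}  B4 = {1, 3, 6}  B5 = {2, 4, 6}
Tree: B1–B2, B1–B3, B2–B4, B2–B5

Checking the three conditions: (i) the bags cover all of {0, 1, 2, 3, 4, 5, 6}; (ii) for each edge, some bag contains both endpoints; (iii) the bags containing any fixed vertex form a subtree. All hold, so the decomposition is valid with width 3 − 1 = 2.

Yes; width 2.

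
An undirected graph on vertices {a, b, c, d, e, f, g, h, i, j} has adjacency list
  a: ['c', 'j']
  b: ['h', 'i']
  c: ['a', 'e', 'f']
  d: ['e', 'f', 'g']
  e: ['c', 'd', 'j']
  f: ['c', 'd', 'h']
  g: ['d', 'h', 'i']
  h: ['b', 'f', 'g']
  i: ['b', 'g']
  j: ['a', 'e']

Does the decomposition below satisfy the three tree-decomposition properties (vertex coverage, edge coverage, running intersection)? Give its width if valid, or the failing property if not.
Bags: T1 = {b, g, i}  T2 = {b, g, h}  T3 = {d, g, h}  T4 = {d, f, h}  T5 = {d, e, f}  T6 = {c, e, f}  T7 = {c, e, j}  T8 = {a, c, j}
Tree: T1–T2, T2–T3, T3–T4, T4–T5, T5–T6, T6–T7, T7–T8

Checking the three conditions: (i) the bags cover all of {a, b, c, d, e, f, g, h, i, j}; (ii) for each edge, some bag contains both endpoints; (iii) the bags containing any fixed vertex form a subtree. All hold, so the decomposition is valid with width 3 − 1 = 2.

Yes; width 2.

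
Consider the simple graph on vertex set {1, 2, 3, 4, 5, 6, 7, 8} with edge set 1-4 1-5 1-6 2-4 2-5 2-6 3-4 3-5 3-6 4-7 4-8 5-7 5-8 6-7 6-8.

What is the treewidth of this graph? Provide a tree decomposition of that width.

The largest bag has 4 vertices, giving width 3; this decomposition certifies tw(G) ≤ 3. For the lower bound: the 4 vertex sets {4,7}, {1,5}, {6}, {8} are disjoint, each induces a connected subgraph, and every pair is joined by at least one edge of G. Contracting each set to a single vertex therefore yields K_{4} as a minor, and since treewidth is minor-monotone, tw(G) ≥ tw(K_{4}) = 3. The upper and lower bounds meet at 3, so that is the treewidth.

Treewidth 3.
Bags: B1 = {4, 5, 6, 7}  B2 = {1, 4, 5, 6}  B3 = {4, 5, 6, 8}  B4 = {3, 4, 5, 6}  B5 = {2, 4, 5, 6}
Tree: B1–B2, B2–B3, B3–B4, B4–B5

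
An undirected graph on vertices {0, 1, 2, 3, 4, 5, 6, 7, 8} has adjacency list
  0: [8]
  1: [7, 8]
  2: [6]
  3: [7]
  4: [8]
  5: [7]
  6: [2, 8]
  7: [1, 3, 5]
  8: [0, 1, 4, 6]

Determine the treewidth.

A width-1 tree decomposition is:
Bags: B1 = {2, 6}  B2 = {6, 8}  B3 = {1, 8}  B4 = {1, 7}  B5 = {5, 7}  B6 = {0, 8}  B7 = {4, 8}  B8 = {3, 7}
Tree: B1–B2, B2–B3, B3–B4, B4–B5, B2–B6, B3–B7, B5–B8
The largest bag has 2 vertices, giving width 1; this decomposition certifies tw(G) ≤ 1. Any graph with an edge has treewidth ≥ 1, and G has the edge 6–2. The upper and lower bounds meet at 1, so that is the treewidth.

1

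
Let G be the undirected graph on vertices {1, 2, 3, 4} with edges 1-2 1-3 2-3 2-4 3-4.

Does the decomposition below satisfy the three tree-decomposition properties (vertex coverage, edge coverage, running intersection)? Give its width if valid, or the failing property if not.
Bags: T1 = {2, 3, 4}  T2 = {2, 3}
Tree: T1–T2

A tree decomposition must satisfy three properties: every vertex lies in some bag; for every edge, both endpoints lie together in some bag; and for every vertex, the bags containing it form a connected subtree. Here vertex 1 appears in no bag, so the decomposition is invalid.

No — vertex 1 appears in no bag.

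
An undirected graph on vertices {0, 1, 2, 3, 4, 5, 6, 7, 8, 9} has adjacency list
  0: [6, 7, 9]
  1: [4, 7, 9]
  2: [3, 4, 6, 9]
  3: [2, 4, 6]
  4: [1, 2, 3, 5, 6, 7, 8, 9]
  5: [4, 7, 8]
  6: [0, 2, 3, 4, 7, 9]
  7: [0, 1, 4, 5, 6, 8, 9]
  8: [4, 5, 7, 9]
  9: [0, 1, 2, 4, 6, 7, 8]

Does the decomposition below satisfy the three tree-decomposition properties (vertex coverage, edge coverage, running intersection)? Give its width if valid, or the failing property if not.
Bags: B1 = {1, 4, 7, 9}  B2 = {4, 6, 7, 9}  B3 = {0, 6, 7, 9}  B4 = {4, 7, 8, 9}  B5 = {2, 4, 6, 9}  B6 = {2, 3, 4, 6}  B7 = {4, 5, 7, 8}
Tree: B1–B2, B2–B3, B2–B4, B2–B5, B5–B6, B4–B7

Yes; width 3.

Every vertex of G appears in some bag (union = {0, 1, 2, 3, 4, 5, 6, 7, 8, 9}); every edge is covered by a bag; and for each vertex v the set of bags containing v is connected in the bag tree. The decomposition is therefore valid. The largest bag has 4 vertices, so the width is 3.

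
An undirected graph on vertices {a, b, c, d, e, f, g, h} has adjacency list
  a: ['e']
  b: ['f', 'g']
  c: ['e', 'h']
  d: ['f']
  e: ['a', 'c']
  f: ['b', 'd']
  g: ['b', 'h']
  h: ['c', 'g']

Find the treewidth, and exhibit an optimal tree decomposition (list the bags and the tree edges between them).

Each bag holds 2 vertices, so the decomposition has width 1, which upper-bounds the treewidth. Since G has at least one edge (e.g. a–e), it is not an edgeless graph, so tw(G) ≥ 1. The upper and lower bounds meet at 1, so that is the treewidth.

Treewidth 1.
One such decomposition:
Bags: B1 = {a, e}  B2 = {c, e}  B3 = {c, h}  B4 = {g, h}  B5 = {b, g}  B6 = {b, f}  B7 = {d, f}
Tree: B1–B2, B2–B3, B3–B4, B4–B5, B5–B6, B6–B7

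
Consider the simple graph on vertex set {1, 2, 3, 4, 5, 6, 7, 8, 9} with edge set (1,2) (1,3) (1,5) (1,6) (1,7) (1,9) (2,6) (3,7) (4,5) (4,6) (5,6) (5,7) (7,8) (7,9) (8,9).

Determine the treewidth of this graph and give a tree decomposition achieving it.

Each bag holds 3 vertices, so the decomposition has width 2, which upper-bounds the treewidth. Conversely, {7, 8, 9} is a clique of size 3, and the vertices of any clique must share a bag in every tree decomposition; so some bag has ≥ 3 vertices and tw(G) ≥ 2. Hence tw(G) = 2 exactly.

Treewidth 2.
One such decomposition:
Bags: B1 = {1, 5, 7}  B2 = {1, 7, 9}  B3 = {1, 5, 6}  B4 = {1, 3, 7}  B5 = {4, 5, 6}  B6 = {1, 2, 6}  B7 = {7, 8, 9}
Tree: B1–B2, B1–B3, B2–B4, B3–B5, B3–B6, B2–B7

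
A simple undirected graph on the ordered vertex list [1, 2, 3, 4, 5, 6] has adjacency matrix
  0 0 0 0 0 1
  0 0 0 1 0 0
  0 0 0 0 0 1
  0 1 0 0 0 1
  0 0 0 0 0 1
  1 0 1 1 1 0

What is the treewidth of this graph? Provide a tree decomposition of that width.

The largest bag has 2 vertices, giving width 1; this decomposition certifies tw(G) ≤ 1. Any graph with an edge has treewidth ≥ 1, and G has the edge 3–6. Hence tw(G) = 1 exactly.

Treewidth 1.
Bags: B1 = {3, 6}  B2 = {4, 6}  B3 = {2, 4}  B4 = {1, 6}  B5 = {5, 6}
Tree: B1–B2, B2–B3, B2–B4, B4–B5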